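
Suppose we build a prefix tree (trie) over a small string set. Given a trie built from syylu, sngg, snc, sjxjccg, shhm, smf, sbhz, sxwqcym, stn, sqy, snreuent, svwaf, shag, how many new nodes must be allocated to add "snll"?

2

"sn" is already a path in the trie; the remaining "ll" must be added.
So 4 − 2 = 2 new nodes.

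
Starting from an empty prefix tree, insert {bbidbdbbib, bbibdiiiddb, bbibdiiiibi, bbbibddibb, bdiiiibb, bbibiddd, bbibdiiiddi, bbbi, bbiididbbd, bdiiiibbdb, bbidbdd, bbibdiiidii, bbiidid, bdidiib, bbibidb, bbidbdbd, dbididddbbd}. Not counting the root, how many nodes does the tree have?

70

For each word, the new-node count is its length minus the longest prefix already in the trie:
  "bbidbdbbib" → 10 new (b, b, i, d, b, d, b, b, i, b)
  "bbibdiiiddb" → prefix "bbi" already present; 8 new (b, d, i, i, i, d, d, b)
  "bbibdiiiibi" → prefix "bbibdiii" already present; 3 new (i, b, i)
  "bbbibddibb" → prefix "bb" already present; 8 new (b, i, b, d, d, i, b, b)
  "bdiiiibb" → prefix "b" already present; 7 new (d, i, i, i, i, b, b)
  "bbibiddd" → prefix "bbib" already present; 4 new (i, d, d, d)
  "bbibdiiiddi" → prefix "bbibdiiidd" already present; 1 new (i)
  "bbbi" → prefix "bbbi" already present; 0 new (none)
  "bbiididbbd" → prefix "bbi" already present; 7 new (i, d, i, d, b, b, d)
  "bdiiiibbdb" → prefix "bdiiiibb" already present; 2 new (d, b)
  "bbidbdd" → prefix "bbidbd" already present; 1 new (d)
  "bbibdiiidii" → prefix "bbibdiiid" already present; 2 new (i, i)
  "bbiidid" → prefix "bbiidid" already present; 0 new (none)
  "bdidiib" → prefix "bdi" already present; 4 new (d, i, i, b)
  "bbibidb" → prefix "bbibid" already present; 1 new (b)
  "bbidbdbd" → prefix "bbidbdb" already present; 1 new (d)
  "dbididddbbd" → 11 new (d, b, i, d, i, d, d, d, b, b, d)
Total nodes = 10 + 8 + 3 + 8 + 7 + 4 + 1 + 0 + 7 + 2 + 1 + 2 + 0 + 4 + 1 + 1 + 11 = 70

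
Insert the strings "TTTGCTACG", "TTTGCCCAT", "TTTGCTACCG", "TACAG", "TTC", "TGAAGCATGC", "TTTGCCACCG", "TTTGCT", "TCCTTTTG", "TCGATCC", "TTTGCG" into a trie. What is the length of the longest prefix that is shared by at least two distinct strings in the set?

8

The deepest shared node is where two words last agree before diverging.
e.g. "TTTGCTACCG" and "TTTGCTACG" share the prefix "TTTGCTAC" of length 8; no pair shares a longer one.
Longest shared-prefix length: 8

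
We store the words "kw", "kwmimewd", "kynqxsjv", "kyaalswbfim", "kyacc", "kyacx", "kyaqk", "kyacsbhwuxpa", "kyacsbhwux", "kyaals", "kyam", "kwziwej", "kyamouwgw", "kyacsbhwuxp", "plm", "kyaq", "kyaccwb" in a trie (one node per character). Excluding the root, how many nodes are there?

Trace insertions, counting only characters that open a new branch:
  "kw" → 2 new (k, w)
  "kwmimewd" → prefix "kw" already present; 6 new (m, i, m, e, w, d)
  "kynqxsjv" → prefix "k" already present; 7 new (y, n, q, x, s, j, v)
  "kyaalswbfim" → prefix "ky" already present; 9 new (a, a, l, s, w, b, f, i, m)
  "kyacc" → prefix "kya" already present; 2 new (c, c)
  "kyacx" → prefix "kyac" already present; 1 new (x)
  "kyaqk" → prefix "kya" already present; 2 new (q, k)
  "kyacsbhwuxpa" → prefix "kyac" already present; 8 new (s, b, h, w, u, x, p, a)
  "kyacsbhwux" → prefix "kyacsbhwux" already present; 0 new (none)
  "kyaals" → prefix "kyaals" already present; 0 new (none)
  "kyam" → prefix "kya" already present; 1 new (m)
  "kwziwej" → prefix "kw" already present; 5 new (z, i, w, e, j)
  "kyamouwgw" → prefix "kyam" already present; 5 new (o, u, w, g, w)
  "kyacsbhwuxp" → prefix "kyacsbhwuxp" already present; 0 new (none)
  "plm" → 3 new (p, l, m)
  "kyaq" → prefix "kyaq" already present; 0 new (none)
  "kyaccwb" → prefix "kyacc" already present; 2 new (w, b)
Total nodes = 2 + 6 + 7 + 9 + 2 + 1 + 2 + 8 + 0 + 0 + 1 + 5 + 5 + 0 + 3 + 0 + 2 = 53

53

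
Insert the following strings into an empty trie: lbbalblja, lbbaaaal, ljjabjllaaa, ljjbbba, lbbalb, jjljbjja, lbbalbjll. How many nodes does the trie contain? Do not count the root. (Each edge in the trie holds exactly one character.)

38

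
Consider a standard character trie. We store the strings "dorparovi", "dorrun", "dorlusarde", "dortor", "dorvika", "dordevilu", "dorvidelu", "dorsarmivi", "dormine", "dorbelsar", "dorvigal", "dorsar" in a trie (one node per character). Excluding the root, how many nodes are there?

For each word, the new-node count is its length minus the longest prefix already in the trie:
  "dorparovi" → 9 new (d, o, r, p, a, r, o, v, i)
  "dorrun" → prefix "dor" already present; 3 new (r, u, n)
  "dorlusarde" → prefix "dor" already present; 7 new (l, u, s, a, r, d, e)
  "dortor" → prefix "dor" already present; 3 new (t, o, r)
  "dorvika" → prefix "dor" already present; 4 new (v, i, k, a)
  "dordevilu" → prefix "dor" already present; 6 new (d, e, v, i, l, u)
  "dorvidelu" → prefix "dorvi" already present; 4 new (d, e, l, u)
  "dorsarmivi" → prefix "dor" already present; 7 new (s, a, r, m, i, v, i)
  "dormine" → prefix "dor" already present; 4 new (m, i, n, e)
  "dorbelsar" → prefix "dor" already present; 6 new (b, e, l, s, a, r)
  "dorvigal" → prefix "dorvi" already present; 3 new (g, a, l)
  "dorsar" → prefix "dorsar" already present; 0 new (none)
Total nodes = 9 + 3 + 7 + 3 + 4 + 6 + 4 + 7 + 4 + 6 + 3 + 0 = 56

56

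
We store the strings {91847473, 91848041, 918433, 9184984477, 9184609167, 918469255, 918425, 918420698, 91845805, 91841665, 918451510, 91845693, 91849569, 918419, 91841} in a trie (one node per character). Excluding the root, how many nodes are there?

55

Trace insertions, counting only characters that open a new branch:
  "91847473" → 8 new (9, 1, 8, 4, 7, 4, 7, 3)
  "91848041" → prefix "9184" already present; 4 new (8, 0, 4, 1)
  "918433" → prefix "9184" already present; 2 new (3, 3)
  "9184984477" → prefix "9184" already present; 6 new (9, 8, 4, 4, 7, 7)
  "9184609167" → prefix "9184" already present; 6 new (6, 0, 9, 1, 6, 7)
  "918469255" → prefix "91846" already present; 4 new (9, 2, 5, 5)
  "918425" → prefix "9184" already present; 2 new (2, 5)
  "918420698" → prefix "91842" already present; 4 new (0, 6, 9, 8)
  "91845805" → prefix "9184" already present; 4 new (5, 8, 0, 5)
  "91841665" → prefix "9184" already present; 4 new (1, 6, 6, 5)
  "918451510" → prefix "91845" already present; 4 new (1, 5, 1, 0)
  "91845693" → prefix "91845" already present; 3 new (6, 9, 3)
  "91849569" → prefix "91849" already present; 3 new (5, 6, 9)
  "918419" → prefix "91841" already present; 1 new (9)
  "91841" → prefix "91841" already present; 0 new (none)
Total nodes = 8 + 4 + 2 + 6 + 6 + 4 + 2 + 4 + 4 + 4 + 4 + 3 + 3 + 1 + 0 = 55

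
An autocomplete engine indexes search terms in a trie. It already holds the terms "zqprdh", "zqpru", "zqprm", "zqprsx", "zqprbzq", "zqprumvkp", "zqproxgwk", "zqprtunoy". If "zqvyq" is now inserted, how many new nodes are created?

3

Walking "zqvyq" from the root, the first 2 characters ("zq") follow existing edges; "v" is the first miss.
Each of the 3 remaining characters creates one node.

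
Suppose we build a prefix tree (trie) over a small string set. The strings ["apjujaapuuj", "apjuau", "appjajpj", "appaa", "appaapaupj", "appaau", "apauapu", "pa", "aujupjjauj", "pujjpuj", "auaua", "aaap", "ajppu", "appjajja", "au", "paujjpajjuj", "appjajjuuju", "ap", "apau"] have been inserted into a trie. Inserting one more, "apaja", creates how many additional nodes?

"apa" is already a path in the trie; the remaining "ja" must be added.
New nodes needed: |"apaja"| − 3 = 5 − 3 = 2.

2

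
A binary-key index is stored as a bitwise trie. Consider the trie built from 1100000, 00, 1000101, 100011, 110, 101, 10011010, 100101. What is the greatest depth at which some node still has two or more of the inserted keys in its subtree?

Look for the deepest trie node that still has at least two words in its subtree.
"1000101" and "100011" agree on "10001" (5 characters) before diverging; nothing deeper is shared.
Longest shared-prefix length: 5

5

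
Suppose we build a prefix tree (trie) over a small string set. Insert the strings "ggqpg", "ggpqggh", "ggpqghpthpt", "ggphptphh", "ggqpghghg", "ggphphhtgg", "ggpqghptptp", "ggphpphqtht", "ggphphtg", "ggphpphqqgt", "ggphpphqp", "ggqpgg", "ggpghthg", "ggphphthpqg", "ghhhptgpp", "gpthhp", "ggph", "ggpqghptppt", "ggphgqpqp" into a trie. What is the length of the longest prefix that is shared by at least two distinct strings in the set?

9

Equivalently: take the maximum, over all pairs, of their longest common prefix length.
"ggpqghptppt" and "ggpqghptptp" agree on "ggpqghptp" (9 characters) before diverging; nothing deeper is shared.
Longest shared-prefix length: 9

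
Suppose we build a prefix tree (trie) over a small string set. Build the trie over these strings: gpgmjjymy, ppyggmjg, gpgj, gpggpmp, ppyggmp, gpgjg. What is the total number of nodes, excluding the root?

24

Trie structure (* marks end of a word):
(root)
├─ g
│  └─ p
│     └─ g
│        ├─ g
│        │  └─ p
│        │     └─ m
│        │        └─ p *
│        ├─ j *
│        │  └─ g *
│        └─ m
│           └─ j
│              └─ j
│                 └─ y
│                    └─ m
│                       └─ y *
└─ p
   └─ p
      └─ y
         └─ g
            └─ g
               └─ m
                  ├─ j
                  │  └─ g *
                  └─ p *
Counting every labelled node above: 24.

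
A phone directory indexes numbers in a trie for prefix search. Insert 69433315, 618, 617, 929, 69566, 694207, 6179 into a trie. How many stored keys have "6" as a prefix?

Traverse to the node for "6", then collect every word in that subtree.
Words under "6": 617, 6179, 618, 694207, 69433315, 69566
Count: 6

6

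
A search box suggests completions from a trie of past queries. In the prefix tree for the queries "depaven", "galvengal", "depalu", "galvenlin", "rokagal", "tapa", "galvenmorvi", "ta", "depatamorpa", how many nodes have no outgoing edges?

A leaf is a node with no children — equivalently, the end of a word that is not a proper prefix of any other stored word.
Those words: "depalu", "depatamorpa", "depaven", "galvengal", "galvenlin", "galvenmorvi", "rokagal", "tapa"
Leaf count: 8

8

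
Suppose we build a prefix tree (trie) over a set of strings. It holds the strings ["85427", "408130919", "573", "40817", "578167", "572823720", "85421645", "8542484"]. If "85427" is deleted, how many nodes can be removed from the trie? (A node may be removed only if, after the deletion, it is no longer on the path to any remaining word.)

1

After clearing the end-marker at "85427", prune upward until reaching a node still needed by another word.
The suffix "7" (1 node) is used only by "85427"; the node for "8542" still has the child "1", so pruning stops there.
Nodes removed: 1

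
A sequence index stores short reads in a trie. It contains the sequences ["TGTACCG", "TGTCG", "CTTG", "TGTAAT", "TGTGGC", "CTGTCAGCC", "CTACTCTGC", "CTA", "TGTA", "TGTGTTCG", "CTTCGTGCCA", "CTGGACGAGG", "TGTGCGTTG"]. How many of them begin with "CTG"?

2

Filter for entries beginning with "CTG":
Matches: "CTGGACGAGG", "CTGTCAGCC"
Count: 2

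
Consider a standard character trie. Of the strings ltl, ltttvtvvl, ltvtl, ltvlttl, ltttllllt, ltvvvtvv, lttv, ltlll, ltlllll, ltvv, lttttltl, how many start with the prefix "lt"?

Filter for entries beginning with "lt":
Words under "lt": ltl, ltlll, ltlllll, ltttllllt, lttttltl, ltttvtvvl, lttv, ltvlttl, ltvtl, ltvv, ltvvvtvv
Count: 11

11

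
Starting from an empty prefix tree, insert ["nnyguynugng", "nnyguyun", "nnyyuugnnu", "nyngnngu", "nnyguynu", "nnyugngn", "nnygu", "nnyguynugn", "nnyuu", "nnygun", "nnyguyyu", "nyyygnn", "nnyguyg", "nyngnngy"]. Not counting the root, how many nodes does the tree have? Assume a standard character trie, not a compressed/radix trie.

Trace insertions, counting only characters that open a new branch:
  "nnyguynugng" → 11 new (n, n, y, g, u, y, n, u, g, n, g)
  "nnyguyun" → prefix "nnyguy" already present; 2 new (u, n)
  "nnyyuugnnu" → prefix "nny" already present; 7 new (y, u, u, g, n, n, u)
  "nyngnngu" → prefix "n" already present; 7 new (y, n, g, n, n, g, u)
  "nnyguynu" → prefix "nnyguynu" already present; 0 new (none)
  "nnyugngn" → prefix "nny" already present; 5 new (u, g, n, g, n)
  "nnygu" → prefix "nnygu" already present; 0 new (none)
  "nnyguynugn" → prefix "nnyguynugn" already present; 0 new (none)
  "nnyuu" → prefix "nnyu" already present; 1 new (u)
  "nnygun" → prefix "nnygu" already present; 1 new (n)
  "nnyguyyu" → prefix "nnyguy" already present; 2 new (y, u)
  "nyyygnn" → prefix "ny" already present; 5 new (y, y, g, n, n)
  "nnyguyg" → prefix "nnyguy" already present; 1 new (g)
  "nyngnngy" → prefix "nyngnng" already present; 1 new (y)
Total nodes = 11 + 2 + 7 + 7 + 0 + 5 + 0 + 0 + 1 + 1 + 2 + 5 + 1 + 1 = 43

43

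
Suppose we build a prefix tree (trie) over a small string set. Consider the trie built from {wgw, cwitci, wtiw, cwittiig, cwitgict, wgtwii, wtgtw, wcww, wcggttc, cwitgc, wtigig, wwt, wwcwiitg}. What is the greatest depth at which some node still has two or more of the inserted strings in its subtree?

5

The deepest shared node is where two words last agree before diverging.
e.g. "cwitgc" and "cwitgict" share the prefix "cwitg" of length 5; no pair shares a longer one.
Longest shared-prefix length: 5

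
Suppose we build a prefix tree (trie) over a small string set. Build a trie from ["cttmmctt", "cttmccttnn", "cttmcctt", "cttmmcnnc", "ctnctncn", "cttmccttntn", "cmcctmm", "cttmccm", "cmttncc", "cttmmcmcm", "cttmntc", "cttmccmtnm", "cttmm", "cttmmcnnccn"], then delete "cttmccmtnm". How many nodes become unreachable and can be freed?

Walk "cttmccmtnm" from the leaf back toward the root, removing each node that no remaining word uses.
The suffix "tnm" (3 nodes) is used only by "cttmccmtnm"; "cttmccm" is itself a stored word, so pruning stops there.
Nodes removed: 3

3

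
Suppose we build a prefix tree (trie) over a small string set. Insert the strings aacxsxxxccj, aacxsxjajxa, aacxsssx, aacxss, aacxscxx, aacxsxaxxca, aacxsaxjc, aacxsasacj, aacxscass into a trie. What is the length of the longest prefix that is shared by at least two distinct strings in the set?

6

The deepest shared node is where two words last agree before diverging.
e.g. "aacxsasacj" and "aacxsaxjc" share the prefix "aacxsa" of length 6; no pair shares a longer one.
Longest shared-prefix length: 6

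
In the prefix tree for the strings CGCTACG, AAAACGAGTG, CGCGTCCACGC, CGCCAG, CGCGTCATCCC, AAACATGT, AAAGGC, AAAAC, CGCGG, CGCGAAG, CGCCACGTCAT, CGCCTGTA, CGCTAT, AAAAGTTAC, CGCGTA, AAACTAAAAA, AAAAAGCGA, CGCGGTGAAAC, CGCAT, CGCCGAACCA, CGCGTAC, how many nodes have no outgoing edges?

A leaf is a node with no children — equivalently, the end of a word that is not a proper prefix of any other stored word.
Those words: "AAAAAGCGA", "AAAACGAGTG", "AAAAGTTAC", "AAACATGT", "AAACTAAAAA", "AAAGGC", "CGCAT", "CGCCACGTCAT", "CGCCAG", "CGCCGAACCA", "CGCCTGTA", "CGCGAAG", "CGCGGTGAAAC", "CGCGTAC", "CGCGTCATCCC", "CGCGTCCACGC", "CGCTACG", "CGCTAT"
Leaf count: 18

18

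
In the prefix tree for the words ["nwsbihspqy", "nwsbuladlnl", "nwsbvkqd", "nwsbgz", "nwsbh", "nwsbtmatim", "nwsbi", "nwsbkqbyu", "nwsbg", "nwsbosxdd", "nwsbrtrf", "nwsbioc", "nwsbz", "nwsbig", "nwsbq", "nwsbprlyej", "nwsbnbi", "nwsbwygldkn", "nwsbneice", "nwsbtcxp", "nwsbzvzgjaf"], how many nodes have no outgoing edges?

18

Leaves are exactly the stored words that no other stored word extends.
Those words: "nwsbgz", "nwsbh", "nwsbig", "nwsbihspqy", "nwsbioc", "nwsbkqbyu", "nwsbnbi", "nwsbneice", "nwsbosxdd", "nwsbprlyej", "nwsbq", "nwsbrtrf", "nwsbtcxp", "nwsbtmatim", "nwsbuladlnl", "nwsbvkqd", "nwsbwygldkn", "nwsbzvzgjaf"
Leaf count: 18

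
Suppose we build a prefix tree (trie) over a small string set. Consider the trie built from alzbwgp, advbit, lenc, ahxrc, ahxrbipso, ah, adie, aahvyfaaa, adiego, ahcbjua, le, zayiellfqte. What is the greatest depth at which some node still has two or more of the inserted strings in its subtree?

The deepest shared node is where two words last agree before diverging.
e.g. "adie" and "adiego" share the prefix "adie" of length 4; no pair shares a longer one.
Longest shared-prefix length: 4

4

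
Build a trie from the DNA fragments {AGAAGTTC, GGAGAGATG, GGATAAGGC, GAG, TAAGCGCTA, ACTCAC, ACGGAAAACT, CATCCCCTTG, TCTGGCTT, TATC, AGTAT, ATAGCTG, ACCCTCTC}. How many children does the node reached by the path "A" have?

3

The children of the "A" node are the distinct next characters among strings starting with "A".
Characters that immediately follow "A" among the stored strings: {C, G, T}.
That node has 3 child edges.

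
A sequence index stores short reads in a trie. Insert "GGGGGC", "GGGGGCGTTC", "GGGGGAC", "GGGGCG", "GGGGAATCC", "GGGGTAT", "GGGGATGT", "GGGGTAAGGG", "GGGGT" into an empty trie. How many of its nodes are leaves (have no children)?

7

Leaves are exactly the stored words that no other stored word extends.
Those words: "GGGGAATCC", "GGGGATGT", "GGGGCG", "GGGGGAC", "GGGGGCGTTC", "GGGGTAAGGG", "GGGGTAT"
Leaf count: 7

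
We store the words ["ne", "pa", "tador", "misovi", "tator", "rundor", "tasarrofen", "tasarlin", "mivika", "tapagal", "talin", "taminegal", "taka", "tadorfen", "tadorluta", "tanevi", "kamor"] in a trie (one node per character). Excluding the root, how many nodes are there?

72

For each word, the new-node count is its length minus the longest prefix already in the trie:
  "ne" → 2 new (n, e)
  "pa" → 2 new (p, a)
  "tador" → 5 new (t, a, d, o, r)
  "misovi" → 6 new (m, i, s, o, v, i)
  "tator" → prefix "ta" already present; 3 new (t, o, r)
  "rundor" → 6 new (r, u, n, d, o, r)
  "tasarrofen" → prefix "ta" already present; 8 new (s, a, r, r, o, f, e, n)
  "tasarlin" → prefix "tasar" already present; 3 new (l, i, n)
  "mivika" → prefix "mi" already present; 4 new (v, i, k, a)
  "tapagal" → prefix "ta" already present; 5 new (p, a, g, a, l)
  "talin" → prefix "ta" already present; 3 new (l, i, n)
  "taminegal" → prefix "ta" already present; 7 new (m, i, n, e, g, a, l)
  "taka" → prefix "ta" already present; 2 new (k, a)
  "tadorfen" → prefix "tador" already present; 3 new (f, e, n)
  "tadorluta" → prefix "tador" already present; 4 new (l, u, t, a)
  "tanevi" → prefix "ta" already present; 4 new (n, e, v, i)
  "kamor" → 5 new (k, a, m, o, r)
Total nodes = 2 + 2 + 5 + 6 + 3 + 6 + 8 + 3 + 4 + 5 + 3 + 7 + 2 + 3 + 4 + 4 + 5 = 72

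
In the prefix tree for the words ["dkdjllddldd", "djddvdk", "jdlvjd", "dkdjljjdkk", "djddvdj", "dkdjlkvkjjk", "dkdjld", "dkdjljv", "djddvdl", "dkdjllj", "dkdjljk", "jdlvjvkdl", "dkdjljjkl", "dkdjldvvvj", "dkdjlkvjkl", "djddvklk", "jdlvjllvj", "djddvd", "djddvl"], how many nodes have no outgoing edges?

17

A leaf is a node with no children — equivalently, the end of a word that is not a proper prefix of any other stored word.
Those words: "djddvdj", "djddvdk", "djddvdl", "djddvklk", "djddvl", "dkdjldvvvj", "dkdjljjdkk", "dkdjljjkl", "dkdjljk", "dkdjljv", "dkdjlkvjkl", "dkdjlkvkjjk", "dkdjllddldd", "dkdjllj", "jdlvjd", "jdlvjllvj", "jdlvjvkdl"
Leaf count: 17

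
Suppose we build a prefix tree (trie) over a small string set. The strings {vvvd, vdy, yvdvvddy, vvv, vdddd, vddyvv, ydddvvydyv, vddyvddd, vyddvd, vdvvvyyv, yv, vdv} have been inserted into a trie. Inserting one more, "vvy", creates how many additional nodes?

1

The longest prefix of "vvy" already in the trie is "vv" (length 2).
New nodes needed: |"vvy"| − 2 = 3 − 2 = 1.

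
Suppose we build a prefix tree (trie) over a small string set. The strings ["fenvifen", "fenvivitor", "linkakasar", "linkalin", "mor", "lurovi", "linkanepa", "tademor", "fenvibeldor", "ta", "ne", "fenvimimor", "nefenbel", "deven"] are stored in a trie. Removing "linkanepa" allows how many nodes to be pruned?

A node on "linkanepa"'s path can go only if nothing else ends at it or branches off below it.
The suffix "nepa" (4 nodes) is used only by "linkanepa"; the node for "linka" still has the child "k", so pruning stops there.
Nodes removed: 4

4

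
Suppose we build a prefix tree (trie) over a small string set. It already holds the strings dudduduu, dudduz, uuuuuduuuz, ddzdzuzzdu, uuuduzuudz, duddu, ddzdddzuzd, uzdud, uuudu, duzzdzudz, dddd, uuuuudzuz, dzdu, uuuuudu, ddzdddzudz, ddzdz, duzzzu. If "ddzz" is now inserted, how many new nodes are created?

"ddz" is already a path in the trie; the remaining "z" must be added.
Each of the 1 remaining characters creates one node.

1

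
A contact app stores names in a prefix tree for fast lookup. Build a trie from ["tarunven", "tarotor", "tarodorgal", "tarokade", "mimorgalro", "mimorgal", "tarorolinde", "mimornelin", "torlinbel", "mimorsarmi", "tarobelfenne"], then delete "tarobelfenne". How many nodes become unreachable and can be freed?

A node on "tarobelfenne"'s path can go only if nothing else ends at it or branches off below it.
The suffix "belfenne" (8 nodes) is used only by "tarobelfenne"; the node for "taro" still has the child "t", so pruning stops there.
Nodes removed: 8

8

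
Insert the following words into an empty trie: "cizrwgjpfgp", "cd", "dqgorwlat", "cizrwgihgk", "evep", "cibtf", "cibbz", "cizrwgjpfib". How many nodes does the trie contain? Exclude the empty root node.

Count nodes per top-level branch (shared prefixes stored once):
  'c'-branch (cd, cibbz, cibtf, cizrwgihgk, cizrwgjpfgp, cizrwgjpfib): 23 nodes
  'd'-branch (dqgorwlat): 9 nodes
  'e'-branch (evep): 4 nodes
Sum: 36

36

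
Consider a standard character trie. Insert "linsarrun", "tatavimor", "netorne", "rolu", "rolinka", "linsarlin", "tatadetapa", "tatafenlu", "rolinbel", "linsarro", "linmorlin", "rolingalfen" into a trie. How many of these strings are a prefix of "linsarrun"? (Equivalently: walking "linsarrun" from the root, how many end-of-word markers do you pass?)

1

Walk "linsarrun" from the root; an end-of-word marker is hit whenever a stored word is a prefix of "linsarrun".
Prefixes of the query that are stored words: "linsarrun"
Count: 1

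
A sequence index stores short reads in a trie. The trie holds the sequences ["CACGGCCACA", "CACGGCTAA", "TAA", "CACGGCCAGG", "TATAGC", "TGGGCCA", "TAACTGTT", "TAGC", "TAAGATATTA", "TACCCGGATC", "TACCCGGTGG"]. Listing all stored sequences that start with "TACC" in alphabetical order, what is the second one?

TACCCGGTGG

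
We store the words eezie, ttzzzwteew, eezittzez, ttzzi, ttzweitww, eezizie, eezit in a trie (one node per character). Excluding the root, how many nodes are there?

Trie structure (* marks end of a word):
(root)
├─ e
│  └─ e
│     └─ z
│        └─ i
│           ├─ e *
│           ├─ t *
│           │  └─ t
│           │     └─ z
│           │        └─ e
│           │           └─ z *
│           └─ z
│              └─ i
│                 └─ e *
└─ t
   └─ t
      └─ z
         ├─ w
         │  └─ e
         │     └─ i
         │        └─ t
         │           └─ w
         │              └─ w *
         └─ z
            ├─ i *
            └─ z
               └─ w
                  └─ t
                     └─ e
                        └─ e
                           └─ w *
Counting every labelled node above: 30.

30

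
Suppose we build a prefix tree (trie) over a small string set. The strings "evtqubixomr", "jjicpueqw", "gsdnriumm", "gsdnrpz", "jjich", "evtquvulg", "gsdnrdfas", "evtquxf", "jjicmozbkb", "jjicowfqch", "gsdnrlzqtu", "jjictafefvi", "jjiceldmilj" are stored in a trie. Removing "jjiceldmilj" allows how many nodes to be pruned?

A node on "jjiceldmilj"'s path can go only if nothing else ends at it or branches off below it.
The suffix "eldmilj" (7 nodes) is used only by "jjiceldmilj"; the node for "jjic" still has the child "p", so pruning stops there.
Nodes removed: 7

7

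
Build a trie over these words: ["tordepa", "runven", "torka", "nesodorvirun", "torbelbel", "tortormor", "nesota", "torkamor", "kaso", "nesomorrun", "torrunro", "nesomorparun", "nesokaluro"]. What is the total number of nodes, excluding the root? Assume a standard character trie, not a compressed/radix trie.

70

Count nodes per top-level branch (shared prefixes stored once):
  'k'-branch (kaso): 4 nodes
  'n'-branch (nesodorvirun, nesokaluro, nesomorparun, nesomorrun, nesota): 31 nodes
  'r'-branch (runven): 6 nodes
  't'-branch (torbelbel, tordepa, torka, torkamor, torrunro, tortormor): 29 nodes
Sum: 70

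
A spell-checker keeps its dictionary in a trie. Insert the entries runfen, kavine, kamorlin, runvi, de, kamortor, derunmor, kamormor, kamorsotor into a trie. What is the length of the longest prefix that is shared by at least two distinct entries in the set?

5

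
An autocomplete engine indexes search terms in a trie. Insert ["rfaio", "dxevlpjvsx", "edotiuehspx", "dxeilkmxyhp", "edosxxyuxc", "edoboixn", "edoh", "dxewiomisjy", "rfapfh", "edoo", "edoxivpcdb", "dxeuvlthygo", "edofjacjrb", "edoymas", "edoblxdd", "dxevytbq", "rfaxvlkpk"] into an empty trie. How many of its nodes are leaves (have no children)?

17

Leaves are exactly the stored words that no other stored word extends.
Those words: "dxeilkmxyhp", "dxeuvlthygo", "dxevlpjvsx", "dxevytbq", "dxewiomisjy", "edoblxdd", "edoboixn", "edofjacjrb", "edoh", "edoo", "edosxxyuxc", "edotiuehspx", "edoxivpcdb", "edoymas", "rfaio", "rfapfh", "rfaxvlkpk"
Leaf count: 17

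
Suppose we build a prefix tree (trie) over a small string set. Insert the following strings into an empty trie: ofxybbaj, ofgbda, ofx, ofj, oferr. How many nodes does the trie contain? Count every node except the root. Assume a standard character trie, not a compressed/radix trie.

16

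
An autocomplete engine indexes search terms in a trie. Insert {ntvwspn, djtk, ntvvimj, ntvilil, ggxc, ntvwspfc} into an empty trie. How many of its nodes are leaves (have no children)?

Leaves are exactly the stored words that no other stored word extends.
Those words: "djtk", "ggxc", "ntvilil", "ntvvimj", "ntvwspfc", "ntvwspn"
Leaf count: 6

6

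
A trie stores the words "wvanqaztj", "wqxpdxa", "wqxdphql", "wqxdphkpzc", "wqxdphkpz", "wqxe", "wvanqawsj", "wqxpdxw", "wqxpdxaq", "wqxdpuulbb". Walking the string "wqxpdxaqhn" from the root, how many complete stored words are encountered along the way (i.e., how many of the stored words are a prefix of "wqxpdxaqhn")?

Walk "wqxpdxaqhn" from the root; an end-of-word marker is hit whenever a stored word is a prefix of "wqxpdxaqhn".
Prefixes of the query that are stored words: "wqxpdxa", "wqxpdxaq"
Count: 2

2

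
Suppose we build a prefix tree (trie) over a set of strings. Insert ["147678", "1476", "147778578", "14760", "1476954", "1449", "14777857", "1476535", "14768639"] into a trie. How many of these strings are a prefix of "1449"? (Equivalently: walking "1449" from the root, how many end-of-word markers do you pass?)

Check each prefix of "1449" against the stored set — each match is an end-marker on the path.
Prefixes of the query that are stored words: "1449"
Count: 1

1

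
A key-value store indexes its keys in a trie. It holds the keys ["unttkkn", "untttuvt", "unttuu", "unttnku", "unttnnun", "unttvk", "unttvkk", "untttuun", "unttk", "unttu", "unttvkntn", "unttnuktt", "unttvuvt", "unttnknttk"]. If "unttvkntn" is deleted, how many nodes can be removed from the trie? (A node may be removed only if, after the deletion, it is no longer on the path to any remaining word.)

3

After clearing the end-marker at "unttvkntn", prune upward until reaching a node still needed by another word.
The suffix "ntn" (3 nodes) is used only by "unttvkntn"; the node for "unttvk" still has the child "k", so pruning stops there.
Nodes removed: 3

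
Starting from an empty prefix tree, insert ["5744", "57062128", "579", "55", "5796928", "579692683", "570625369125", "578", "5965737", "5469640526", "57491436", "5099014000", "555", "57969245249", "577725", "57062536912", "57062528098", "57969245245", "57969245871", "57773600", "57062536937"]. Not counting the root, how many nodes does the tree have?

81

Insert word by word; a character creates a node only if that edge doesn't already exist:
  "5744" → 4 new (5, 7, 4, 4)
  "57062128" → prefix "57" already present; 6 new (0, 6, 2, 1, 2, 8)
  "579" → prefix "57" already present; 1 new (9)
  "55" → prefix "5" already present; 1 new (5)
  "5796928" → prefix "579" already present; 4 new (6, 9, 2, 8)
  "579692683" → prefix "579692" already present; 3 new (6, 8, 3)
  "570625369125" → prefix "57062" already present; 7 new (5, 3, 6, 9, 1, 2, 5)
  "578" → prefix "57" already present; 1 new (8)
  "5965737" → prefix "5" already present; 6 new (9, 6, 5, 7, 3, 7)
  "5469640526" → prefix "5" already present; 9 new (4, 6, 9, 6, 4, 0, 5, 2, 6)
  "57491436" → prefix "574" already present; 5 new (9, 1, 4, 3, 6)
  "5099014000" → prefix "5" already present; 9 new (0, 9, 9, 0, 1, 4, 0, 0, 0)
  "555" → prefix "55" already present; 1 new (5)
  "57969245249" → prefix "579692" already present; 5 new (4, 5, 2, 4, 9)
  "577725" → prefix "57" already present; 4 new (7, 7, 2, 5)
  "57062536912" → prefix "57062536912" already present; 0 new (none)
  "57062528098" → prefix "570625" already present; 5 new (2, 8, 0, 9, 8)
  "57969245245" → prefix "5796924524" already present; 1 new (5)
  "57969245871" → prefix "57969245" already present; 3 new (8, 7, 1)
  "57773600" → prefix "5777" already present; 4 new (3, 6, 0, 0)
  "57062536937" → prefix "570625369" already present; 2 new (3, 7)
Total nodes = 4 + 6 + 1 + 1 + 4 + 3 + 7 + 1 + 6 + 9 + 5 + 9 + 1 + 5 + 4 + 0 + 5 + 1 + 3 + 4 + 2 = 81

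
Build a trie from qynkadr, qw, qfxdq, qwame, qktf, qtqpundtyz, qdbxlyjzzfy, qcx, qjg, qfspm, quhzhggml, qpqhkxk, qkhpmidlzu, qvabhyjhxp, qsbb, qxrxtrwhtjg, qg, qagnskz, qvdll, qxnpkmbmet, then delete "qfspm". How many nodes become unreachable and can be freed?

Walk "qfspm" from the leaf back toward the root, removing each node that no remaining word uses.
The suffix "spm" (3 nodes) is used only by "qfspm"; the node for "qf" still has the child "x", so pruning stops there.
Nodes removed: 3

3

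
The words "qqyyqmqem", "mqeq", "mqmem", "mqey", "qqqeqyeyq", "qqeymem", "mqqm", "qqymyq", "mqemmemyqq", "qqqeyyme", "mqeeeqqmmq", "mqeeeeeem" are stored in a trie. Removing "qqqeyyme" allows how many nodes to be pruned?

4

Walk "qqqeyyme" from the leaf back toward the root, removing each node that no remaining word uses.
The suffix "yyme" (4 nodes) is used only by "qqqeyyme"; the node for "qqqe" still has the child "q", so pruning stops there.
Nodes removed: 4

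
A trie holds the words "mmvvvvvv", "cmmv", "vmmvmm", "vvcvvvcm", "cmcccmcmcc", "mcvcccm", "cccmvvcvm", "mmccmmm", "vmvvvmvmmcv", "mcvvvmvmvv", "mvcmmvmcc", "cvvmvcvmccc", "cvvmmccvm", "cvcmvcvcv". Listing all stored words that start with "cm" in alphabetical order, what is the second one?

Words with prefix "cm", in lexicographic order: "cmcccmcmcc", "cmmv"
Position 2: cmmv

cmmv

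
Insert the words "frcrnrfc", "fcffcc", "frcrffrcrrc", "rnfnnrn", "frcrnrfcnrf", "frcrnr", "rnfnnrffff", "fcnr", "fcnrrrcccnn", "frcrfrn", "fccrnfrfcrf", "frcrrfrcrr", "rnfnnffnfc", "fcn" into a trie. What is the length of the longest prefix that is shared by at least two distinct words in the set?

Equivalently: take the maximum, over all pairs, of their longest common prefix length.
"frcrnrfc" and "frcrnrfcnrf" agree on "frcrnrfc" (8 characters) before diverging; nothing deeper is shared.
Longest shared-prefix length: 8

8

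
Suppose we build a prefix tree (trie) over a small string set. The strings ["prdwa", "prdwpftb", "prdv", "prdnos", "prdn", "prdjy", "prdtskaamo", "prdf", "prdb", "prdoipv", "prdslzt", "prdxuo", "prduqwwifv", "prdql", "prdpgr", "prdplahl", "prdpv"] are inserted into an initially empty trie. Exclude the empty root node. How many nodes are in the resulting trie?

Trace insertions, counting only characters that open a new branch:
  "prdwa" → 5 new (p, r, d, w, a)
  "prdwpftb" → prefix "prdw" already present; 4 new (p, f, t, b)
  "prdv" → prefix "prd" already present; 1 new (v)
  "prdnos" → prefix "prd" already present; 3 new (n, o, s)
  "prdn" → prefix "prdn" already present; 0 new (none)
  "prdjy" → prefix "prd" already present; 2 new (j, y)
  "prdtskaamo" → prefix "prd" already present; 7 new (t, s, k, a, a, m, o)
  "prdf" → prefix "prd" already present; 1 new (f)
  "prdb" → prefix "prd" already present; 1 new (b)
  "prdoipv" → prefix "prd" already present; 4 new (o, i, p, v)
  "prdslzt" → prefix "prd" already present; 4 new (s, l, z, t)
  "prdxuo" → prefix "prd" already present; 3 new (x, u, o)
  "prduqwwifv" → prefix "prd" already present; 7 new (u, q, w, w, i, f, v)
  "prdql" → prefix "prd" already present; 2 new (q, l)
  "prdpgr" → prefix "prd" already present; 3 new (p, g, r)
  "prdplahl" → prefix "prdp" already present; 4 new (l, a, h, l)
  "prdpv" → prefix "prdp" already present; 1 new (v)
Total nodes = 5 + 4 + 1 + 3 + 0 + 2 + 7 + 1 + 1 + 4 + 4 + 3 + 7 + 2 + 3 + 4 + 1 = 52

52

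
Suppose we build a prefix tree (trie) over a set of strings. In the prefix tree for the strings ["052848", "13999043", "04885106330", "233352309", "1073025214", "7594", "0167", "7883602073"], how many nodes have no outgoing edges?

8

A leaf is a node with no children — equivalently, the end of a word that is not a proper prefix of any other stored word.
Those words: "0167", "04885106330", "052848", "1073025214", "13999043", "233352309", "7594", "7883602073"
Leaf count: 8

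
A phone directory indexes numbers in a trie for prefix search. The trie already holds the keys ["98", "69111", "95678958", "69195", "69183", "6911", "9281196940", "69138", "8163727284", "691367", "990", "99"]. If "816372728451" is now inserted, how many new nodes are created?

"8163727284" is already a path in the trie; the remaining "51" must be added.
New nodes needed: |"816372728451"| − 10 = 12 − 10 = 2.

2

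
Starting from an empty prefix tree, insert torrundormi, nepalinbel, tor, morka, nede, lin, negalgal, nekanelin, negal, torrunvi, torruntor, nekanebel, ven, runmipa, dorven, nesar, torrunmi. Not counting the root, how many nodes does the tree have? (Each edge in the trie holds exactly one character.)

73

For each word, the new-node count is its length minus the longest prefix already in the trie:
  "torrundormi" → 11 new (t, o, r, r, u, n, d, o, r, m, i)
  "nepalinbel" → 10 new (n, e, p, a, l, i, n, b, e, l)
  "tor" → prefix "tor" already present; 0 new (none)
  "morka" → 5 new (m, o, r, k, a)
  "nede" → prefix "ne" already present; 2 new (d, e)
  "lin" → 3 new (l, i, n)
  "negalgal" → prefix "ne" already present; 6 new (g, a, l, g, a, l)
  "nekanelin" → prefix "ne" already present; 7 new (k, a, n, e, l, i, n)
  "negal" → prefix "negal" already present; 0 new (none)
  "torrunvi" → prefix "torrun" already present; 2 new (v, i)
  "torruntor" → prefix "torrun" already present; 3 new (t, o, r)
  "nekanebel" → prefix "nekane" already present; 3 new (b, e, l)
  "ven" → 3 new (v, e, n)
  "runmipa" → 7 new (r, u, n, m, i, p, a)
  "dorven" → 6 new (d, o, r, v, e, n)
  "nesar" → prefix "ne" already present; 3 new (s, a, r)
  "torrunmi" → prefix "torrun" already present; 2 new (m, i)
Total nodes = 11 + 10 + 0 + 5 + 2 + 3 + 6 + 7 + 0 + 2 + 3 + 3 + 3 + 7 + 6 + 3 + 2 = 73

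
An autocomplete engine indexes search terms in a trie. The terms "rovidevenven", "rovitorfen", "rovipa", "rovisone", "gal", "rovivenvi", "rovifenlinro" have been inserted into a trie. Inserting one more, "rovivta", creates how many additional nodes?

2

"roviv" is already a path in the trie; the remaining "ta" must be added.
So 7 − 5 = 2 new nodes.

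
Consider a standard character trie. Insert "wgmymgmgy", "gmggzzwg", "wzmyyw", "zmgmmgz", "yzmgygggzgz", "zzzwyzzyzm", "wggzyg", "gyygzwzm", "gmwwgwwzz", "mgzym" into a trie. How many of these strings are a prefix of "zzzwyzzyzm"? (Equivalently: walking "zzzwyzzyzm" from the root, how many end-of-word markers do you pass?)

1

Walk "zzzwyzzyzm" from the root; an end-of-word marker is hit whenever a stored word is a prefix of "zzzwyzzyzm".
Prefixes of the query that are stored words: "zzzwyzzyzm"
Count: 1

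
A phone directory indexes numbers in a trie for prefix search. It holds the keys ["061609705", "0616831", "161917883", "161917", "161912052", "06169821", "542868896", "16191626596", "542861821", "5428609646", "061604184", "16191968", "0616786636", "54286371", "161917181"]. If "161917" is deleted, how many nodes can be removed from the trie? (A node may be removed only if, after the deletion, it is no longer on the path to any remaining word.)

0

After clearing the end-marker at "161917", prune upward until reaching a node still needed by another word.
Every node on "161917" is still needed (e.g. by "161917883"), so nothing is freed.
Nodes removed: 0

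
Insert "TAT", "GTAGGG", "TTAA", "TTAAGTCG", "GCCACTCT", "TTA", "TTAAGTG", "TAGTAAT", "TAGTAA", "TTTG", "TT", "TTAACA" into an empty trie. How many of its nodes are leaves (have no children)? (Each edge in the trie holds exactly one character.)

Leaves are exactly the stored words that no other stored word extends.
Those words: "GCCACTCT", "GTAGGG", "TAGTAAT", "TAT", "TTAACA", "TTAAGTCG", "TTAAGTG", "TTTG"
Leaf count: 8

8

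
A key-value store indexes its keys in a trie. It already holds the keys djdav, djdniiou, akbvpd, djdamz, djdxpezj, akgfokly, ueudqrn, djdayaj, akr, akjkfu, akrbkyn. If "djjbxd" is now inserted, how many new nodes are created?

4

Walking "djjbxd" from the root, the first 2 characters ("dj") follow existing edges; "j" is the first miss.
So 6 − 2 = 4 new nodes.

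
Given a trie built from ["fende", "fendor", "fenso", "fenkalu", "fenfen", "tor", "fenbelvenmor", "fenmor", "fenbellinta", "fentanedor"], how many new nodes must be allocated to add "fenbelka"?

"fenbel" is already a path in the trie; the remaining "ka" must be added.
New nodes needed: |"fenbelka"| − 6 = 8 − 6 = 2.

2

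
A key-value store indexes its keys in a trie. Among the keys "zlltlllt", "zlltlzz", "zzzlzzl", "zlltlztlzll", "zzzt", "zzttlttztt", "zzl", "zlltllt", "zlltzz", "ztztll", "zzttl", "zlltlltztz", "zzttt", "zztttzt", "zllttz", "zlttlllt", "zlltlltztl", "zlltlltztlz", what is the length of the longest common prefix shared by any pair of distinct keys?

10

Look for the deepest trie node that still has at least two words in its subtree.
e.g. "zlltlltztl" and "zlltlltztlz" share the prefix "zlltlltztl" of length 10; no pair shares a longer one.
Longest shared-prefix length: 10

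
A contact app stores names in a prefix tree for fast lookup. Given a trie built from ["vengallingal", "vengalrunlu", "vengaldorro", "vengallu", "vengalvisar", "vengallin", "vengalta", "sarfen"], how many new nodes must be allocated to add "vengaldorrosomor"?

5

Walking "vengaldorrosomor" from the root, the first 11 characters ("vengaldorro") follow existing edges; "s" is the first miss.
Each of the 5 remaining characters creates one node.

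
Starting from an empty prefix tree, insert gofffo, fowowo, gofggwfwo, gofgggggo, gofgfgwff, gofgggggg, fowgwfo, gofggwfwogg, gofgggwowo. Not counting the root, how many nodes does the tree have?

38

Insert word by word; a character creates a node only if that edge doesn't already exist:
  "gofffo" → 6 new (g, o, f, f, f, o)
  "fowowo" → 6 new (f, o, w, o, w, o)
  "gofggwfwo" → prefix "gof" already present; 6 new (g, g, w, f, w, o)
  "gofgggggo" → prefix "gofgg" already present; 4 new (g, g, g, o)
  "gofgfgwff" → prefix "gofg" already present; 5 new (f, g, w, f, f)
  "gofgggggg" → prefix "gofggggg" already present; 1 new (g)
  "fowgwfo" → prefix "fow" already present; 4 new (g, w, f, o)
  "gofggwfwogg" → prefix "gofggwfwo" already present; 2 new (g, g)
  "gofgggwowo" → prefix "gofggg" already present; 4 new (w, o, w, o)
Total nodes = 6 + 6 + 6 + 4 + 5 + 1 + 4 + 2 + 4 = 38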